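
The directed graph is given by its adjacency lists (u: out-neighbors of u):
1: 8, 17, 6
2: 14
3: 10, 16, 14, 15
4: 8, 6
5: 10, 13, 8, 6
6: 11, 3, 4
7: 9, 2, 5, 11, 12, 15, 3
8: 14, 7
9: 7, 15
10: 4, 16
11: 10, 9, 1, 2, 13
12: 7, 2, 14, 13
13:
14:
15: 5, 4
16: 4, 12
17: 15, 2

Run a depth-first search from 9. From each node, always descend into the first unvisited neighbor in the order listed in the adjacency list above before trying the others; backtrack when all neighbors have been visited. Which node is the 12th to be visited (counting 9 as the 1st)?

Visit 9
9 → 7
7 → 2
2 → 14
7 → 5
5 → 10
10 → 4
4 → 8
4 → 6
6 → 11
11 → 1
1 → 17
17 → 15
11 → 13
6 → 3
3 → 16
16 → 12

Visit order: 9, 7, 2, 14, 5, 10, 4, 8, 6, 11, 1, 17, 15, 13, 3, 16, 12

17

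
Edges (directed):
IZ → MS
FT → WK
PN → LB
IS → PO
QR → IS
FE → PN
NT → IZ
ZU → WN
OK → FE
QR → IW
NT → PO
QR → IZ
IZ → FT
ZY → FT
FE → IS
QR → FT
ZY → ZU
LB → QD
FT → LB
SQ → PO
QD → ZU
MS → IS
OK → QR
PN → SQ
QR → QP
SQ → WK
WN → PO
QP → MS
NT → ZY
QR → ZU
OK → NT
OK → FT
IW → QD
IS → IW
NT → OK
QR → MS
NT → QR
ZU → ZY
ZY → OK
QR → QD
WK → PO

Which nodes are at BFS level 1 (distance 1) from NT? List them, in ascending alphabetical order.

IZ, OK, PO, QR, ZY

Level 0: NT
Level 1: IZ, OK, PO, QR, ZY
Level 2: FE, FT, IS, IW, MS, QD, QP, ZU
Level 3: LB, PN, WK, WN
Level 4: SQ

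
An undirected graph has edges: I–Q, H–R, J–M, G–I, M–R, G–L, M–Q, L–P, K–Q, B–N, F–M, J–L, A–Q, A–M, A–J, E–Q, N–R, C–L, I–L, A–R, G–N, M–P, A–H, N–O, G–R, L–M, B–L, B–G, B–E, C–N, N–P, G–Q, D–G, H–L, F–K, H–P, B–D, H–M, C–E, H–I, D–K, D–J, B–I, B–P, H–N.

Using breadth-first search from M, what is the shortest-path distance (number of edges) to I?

2

Level 0: M
Level 1: A, F, H, J, L, P, Q, R
Level 2: B, C, D, E, G, I, K, N
Level 3: O
I first appears at level 2.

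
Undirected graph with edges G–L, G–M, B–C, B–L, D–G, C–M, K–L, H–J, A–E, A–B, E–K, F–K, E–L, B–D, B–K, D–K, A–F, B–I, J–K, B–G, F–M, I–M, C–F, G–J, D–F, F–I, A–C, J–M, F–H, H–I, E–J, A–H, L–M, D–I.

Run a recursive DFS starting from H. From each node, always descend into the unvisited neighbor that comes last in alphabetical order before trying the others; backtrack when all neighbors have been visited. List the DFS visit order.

H → J → M → L → K → F → I → D → G → B → C → A → E

Visit H
H → J
J → M
M → L
L → K
K → F
F → I
I → D
D → G
G → B
B → C
C → A
A → E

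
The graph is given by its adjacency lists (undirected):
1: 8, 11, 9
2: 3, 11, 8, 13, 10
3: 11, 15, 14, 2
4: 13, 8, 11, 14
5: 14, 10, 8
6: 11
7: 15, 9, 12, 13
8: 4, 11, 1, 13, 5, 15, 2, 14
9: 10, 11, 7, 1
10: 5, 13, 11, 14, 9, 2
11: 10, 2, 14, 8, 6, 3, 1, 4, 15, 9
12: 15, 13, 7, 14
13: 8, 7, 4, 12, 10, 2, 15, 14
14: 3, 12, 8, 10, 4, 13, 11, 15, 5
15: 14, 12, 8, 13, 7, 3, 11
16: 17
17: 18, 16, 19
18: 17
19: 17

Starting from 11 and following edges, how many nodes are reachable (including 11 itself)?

15

BFS from 11 visits: 11, 15, 14, 10, 9, 8, 6, 4, 3, 2, 1, 13, 12, 7, 5
Reachable nodes: 15 of 19 total.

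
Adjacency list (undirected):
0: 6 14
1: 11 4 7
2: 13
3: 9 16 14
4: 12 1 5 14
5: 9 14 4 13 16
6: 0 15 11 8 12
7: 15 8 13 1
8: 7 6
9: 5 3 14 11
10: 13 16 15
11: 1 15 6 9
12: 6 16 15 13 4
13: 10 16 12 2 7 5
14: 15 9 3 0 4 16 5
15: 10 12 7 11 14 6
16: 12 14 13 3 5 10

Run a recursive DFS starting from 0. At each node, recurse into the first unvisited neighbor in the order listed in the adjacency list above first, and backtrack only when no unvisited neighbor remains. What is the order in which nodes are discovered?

Visit 0
0 → 6
6 → 15
15 → 10
10 → 13
13 → 16
16 → 12
12 → 4
4 → 1
1 → 11
11 → 9
9 → 5
5 → 14
14 → 3
1 → 7
7 → 8
13 → 2

0, 6, 15, 10, 13, 16, 12, 4, 1, 11, 9, 5, 14, 3, 7, 8, 2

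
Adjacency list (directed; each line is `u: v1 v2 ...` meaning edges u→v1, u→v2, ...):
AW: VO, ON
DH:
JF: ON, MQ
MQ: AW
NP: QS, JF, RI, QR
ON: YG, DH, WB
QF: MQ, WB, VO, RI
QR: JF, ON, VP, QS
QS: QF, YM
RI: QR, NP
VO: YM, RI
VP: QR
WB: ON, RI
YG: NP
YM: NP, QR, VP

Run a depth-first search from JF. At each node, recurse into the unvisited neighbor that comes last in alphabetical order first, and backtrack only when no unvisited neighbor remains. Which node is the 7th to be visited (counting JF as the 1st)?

Visit JF
JF → ON
ON → YG
YG → NP
NP → RI
RI → QR
QR → VP
QR → QS
QS → YM
QS → QF
QF → WB
QF → VO
QF → MQ
MQ → AW
ON → DH

Visit order: JF, ON, YG, NP, RI, QR, VP, QS, YM, QF, WB, VO, MQ, AW, DH

VP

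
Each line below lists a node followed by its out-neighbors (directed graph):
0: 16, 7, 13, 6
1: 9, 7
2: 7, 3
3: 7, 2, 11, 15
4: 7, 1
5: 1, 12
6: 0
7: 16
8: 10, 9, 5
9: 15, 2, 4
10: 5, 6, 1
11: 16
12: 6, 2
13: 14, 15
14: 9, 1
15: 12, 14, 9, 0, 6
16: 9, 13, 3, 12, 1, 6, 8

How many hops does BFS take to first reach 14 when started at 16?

2

Level 0: 16
Level 1: 1, 3, 6, 8, 9, 12, 13
Level 2: 0, 2, 4, 5, 7, 10, 11, 14, 15
14 first appears at level 2.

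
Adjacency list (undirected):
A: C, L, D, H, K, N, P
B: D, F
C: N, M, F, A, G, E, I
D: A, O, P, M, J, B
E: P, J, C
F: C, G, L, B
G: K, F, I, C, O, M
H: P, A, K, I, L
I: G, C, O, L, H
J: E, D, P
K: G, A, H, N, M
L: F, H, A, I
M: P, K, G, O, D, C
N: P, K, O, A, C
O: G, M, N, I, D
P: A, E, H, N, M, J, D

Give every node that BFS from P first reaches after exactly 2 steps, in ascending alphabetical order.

Level 0: P
Level 1: A, D, E, H, J, M, N
Level 2: B, C, G, I, K, L, O
Level 3: F

B, C, G, I, K, L, O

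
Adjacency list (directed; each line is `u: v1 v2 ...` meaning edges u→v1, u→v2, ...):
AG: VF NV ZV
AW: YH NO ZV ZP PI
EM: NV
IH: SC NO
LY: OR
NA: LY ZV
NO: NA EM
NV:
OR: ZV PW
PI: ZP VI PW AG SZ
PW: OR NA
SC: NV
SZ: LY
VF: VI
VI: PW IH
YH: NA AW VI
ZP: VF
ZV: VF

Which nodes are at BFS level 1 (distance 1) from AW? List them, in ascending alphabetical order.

Level 0: AW
Level 1: NO, PI, YH, ZP, ZV
Level 2: AG, EM, NA, PW, SZ, VF, VI
Level 3: IH, LY, NV, OR
Level 4: SC

NO, PI, YH, ZP, ZV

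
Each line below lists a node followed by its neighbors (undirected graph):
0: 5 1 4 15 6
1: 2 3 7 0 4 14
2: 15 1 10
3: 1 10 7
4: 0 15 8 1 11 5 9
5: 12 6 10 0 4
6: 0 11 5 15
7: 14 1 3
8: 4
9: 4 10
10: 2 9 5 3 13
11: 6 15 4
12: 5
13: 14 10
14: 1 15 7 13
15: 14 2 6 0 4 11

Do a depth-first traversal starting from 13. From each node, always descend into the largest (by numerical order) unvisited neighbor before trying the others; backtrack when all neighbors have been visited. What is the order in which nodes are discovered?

Visit 13
13 → 14
14 → 15
15 → 11
11 → 6
6 → 5
5 → 12
5 → 10
10 → 9
9 → 4
4 → 8
4 → 1
1 → 7
7 → 3
1 → 2
1 → 0

13 → 14 → 15 → 11 → 6 → 5 → 12 → 10 → 9 → 4 → 8 → 1 → 7 → 3 → 2 → 0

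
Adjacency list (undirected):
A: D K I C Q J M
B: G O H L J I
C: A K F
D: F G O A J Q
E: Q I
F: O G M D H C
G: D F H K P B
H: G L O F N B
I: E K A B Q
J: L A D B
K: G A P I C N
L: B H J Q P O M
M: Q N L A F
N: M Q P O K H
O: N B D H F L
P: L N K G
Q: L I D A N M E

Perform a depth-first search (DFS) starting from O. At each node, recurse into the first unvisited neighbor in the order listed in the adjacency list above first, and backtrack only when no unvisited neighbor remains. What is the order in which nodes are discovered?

O -> N -> M -> Q -> L -> B -> G -> D -> F -> H -> C -> A -> K -> P -> I -> E -> J

Visit O
O → N
N → M
M → Q
Q → L
L → B
B → G
G → D
D → F
F → H
F → C
C → A
A → K
K → P
K → I
I → E
A → J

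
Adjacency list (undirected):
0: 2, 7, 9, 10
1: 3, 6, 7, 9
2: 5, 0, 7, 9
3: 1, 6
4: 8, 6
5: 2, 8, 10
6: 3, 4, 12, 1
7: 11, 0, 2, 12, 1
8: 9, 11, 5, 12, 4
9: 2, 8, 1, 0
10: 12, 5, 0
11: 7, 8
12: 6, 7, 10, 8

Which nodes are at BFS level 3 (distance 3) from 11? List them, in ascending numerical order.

3, 6, 10

Level 0: 11
Level 1: 7, 8
Level 2: 0, 1, 2, 4, 5, 9, 12
Level 3: 3, 6, 10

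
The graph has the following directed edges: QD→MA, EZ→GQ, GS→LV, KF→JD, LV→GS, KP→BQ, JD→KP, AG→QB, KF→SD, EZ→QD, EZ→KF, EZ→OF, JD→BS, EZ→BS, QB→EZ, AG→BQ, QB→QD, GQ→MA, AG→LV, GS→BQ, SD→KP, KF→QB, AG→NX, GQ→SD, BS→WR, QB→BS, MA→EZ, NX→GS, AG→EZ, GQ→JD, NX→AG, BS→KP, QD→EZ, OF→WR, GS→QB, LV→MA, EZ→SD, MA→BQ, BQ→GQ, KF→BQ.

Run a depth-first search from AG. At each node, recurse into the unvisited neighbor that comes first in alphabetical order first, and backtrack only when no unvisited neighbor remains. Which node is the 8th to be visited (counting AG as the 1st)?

Visit AG
AG → BQ
BQ → GQ
GQ → JD
JD → BS
BS → KP
BS → WR
GQ → MA
MA → EZ
EZ → KF
KF → QB
QB → QD
KF → SD
EZ → OF
AG → LV
LV → GS
AG → NX

Visit order: AG, BQ, GQ, JD, BS, KP, WR, MA, EZ, KF, QB, QD, SD, OF, LV, GS, NX

MA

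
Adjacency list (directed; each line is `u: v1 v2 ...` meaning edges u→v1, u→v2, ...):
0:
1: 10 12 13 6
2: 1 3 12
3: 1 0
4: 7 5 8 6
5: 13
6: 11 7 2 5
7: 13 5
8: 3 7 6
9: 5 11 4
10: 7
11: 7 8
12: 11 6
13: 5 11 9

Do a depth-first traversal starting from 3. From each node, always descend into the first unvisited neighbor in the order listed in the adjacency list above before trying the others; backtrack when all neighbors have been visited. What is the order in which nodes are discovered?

3 → 1 → 10 → 7 → 13 → 5 → 11 → 8 → 6 → 2 → 12 → 9 → 4 → 0

Visit 3
3 → 1
1 → 10
10 → 7
7 → 13
13 → 5
13 → 11
11 → 8
8 → 6
6 → 2
2 → 12
13 → 9
9 → 4
3 → 0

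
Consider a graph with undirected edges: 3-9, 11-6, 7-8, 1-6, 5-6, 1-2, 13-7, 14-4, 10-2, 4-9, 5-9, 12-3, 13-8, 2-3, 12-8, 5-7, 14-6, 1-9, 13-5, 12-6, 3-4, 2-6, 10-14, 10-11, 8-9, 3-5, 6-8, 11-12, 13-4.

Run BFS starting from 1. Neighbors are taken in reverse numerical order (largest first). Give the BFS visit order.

Visit 1; enqueue 9, 6, 2 → queue [9, 6, 2]
Visit 9; enqueue 8, 5, 4, 3 → queue [6, 2, 8, 5, 4, 3]
Visit 6; enqueue 14, 12, 11 → queue [2, 8, 5, 4, 3, 14, 12, 11]
Visit 2; enqueue 10 → queue [8, 5, 4, 3, 14, 12, 11, 10]
Visit 8; enqueue 13, 7 → queue [5, 4, 3, 14, 12, 11, 10, 13, 7]
Visit 5 → queue [4, 3, 14, 12, 11, 10, 13, 7]
Visit 4 → queue [3, 14, 12, 11, 10, 13, 7]
Visit 3 → queue [14, 12, 11, 10, 13, 7]
Visit 14 → queue [12, 11, 10, 13, 7]
Visit 12 → queue [11, 10, 13, 7]
Visit 11 → queue [10, 13, 7]
Visit 10 → queue [13, 7]
Visit 13 → queue [7]
Visit 7 → queue []

1, 9, 6, 2, 8, 5, 4, 3, 14, 12, 11, 10, 13, 7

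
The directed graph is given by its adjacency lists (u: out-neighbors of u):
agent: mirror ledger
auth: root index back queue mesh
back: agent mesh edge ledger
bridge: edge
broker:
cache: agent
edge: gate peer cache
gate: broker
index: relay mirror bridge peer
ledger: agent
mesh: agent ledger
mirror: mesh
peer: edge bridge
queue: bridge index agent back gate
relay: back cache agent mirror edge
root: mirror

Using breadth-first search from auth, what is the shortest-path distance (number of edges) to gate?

2

Level 0: auth
Level 1: back, index, mesh, queue, root
Level 2: agent, bridge, edge, gate, ledger, mirror, peer, relay
Level 3: broker, cache
gate first appears at level 2.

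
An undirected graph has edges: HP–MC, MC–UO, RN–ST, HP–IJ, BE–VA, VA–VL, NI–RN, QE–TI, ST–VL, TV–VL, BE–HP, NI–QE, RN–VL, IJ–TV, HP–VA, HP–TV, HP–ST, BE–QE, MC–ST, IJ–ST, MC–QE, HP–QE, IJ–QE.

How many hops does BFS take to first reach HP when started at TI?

Level 0: TI
Level 1: QE
Level 2: BE, HP, IJ, MC, NI
Level 3: RN, ST, TV, UO, VA
Level 4: VL
HP first appears at level 2.

2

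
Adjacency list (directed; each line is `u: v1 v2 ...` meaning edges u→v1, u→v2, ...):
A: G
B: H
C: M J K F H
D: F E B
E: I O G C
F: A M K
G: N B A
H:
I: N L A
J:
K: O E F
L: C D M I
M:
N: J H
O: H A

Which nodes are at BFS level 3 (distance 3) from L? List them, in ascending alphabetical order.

Level 0: L
Level 1: C, D, I, M
Level 2: A, B, E, F, H, J, K, N
Level 3: G, O

G, O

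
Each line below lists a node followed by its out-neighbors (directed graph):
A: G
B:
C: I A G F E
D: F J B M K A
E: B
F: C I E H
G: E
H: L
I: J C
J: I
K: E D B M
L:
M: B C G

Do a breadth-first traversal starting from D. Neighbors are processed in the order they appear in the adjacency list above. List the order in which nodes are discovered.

D, F, J, B, M, K, A, C, I, E, H, G, L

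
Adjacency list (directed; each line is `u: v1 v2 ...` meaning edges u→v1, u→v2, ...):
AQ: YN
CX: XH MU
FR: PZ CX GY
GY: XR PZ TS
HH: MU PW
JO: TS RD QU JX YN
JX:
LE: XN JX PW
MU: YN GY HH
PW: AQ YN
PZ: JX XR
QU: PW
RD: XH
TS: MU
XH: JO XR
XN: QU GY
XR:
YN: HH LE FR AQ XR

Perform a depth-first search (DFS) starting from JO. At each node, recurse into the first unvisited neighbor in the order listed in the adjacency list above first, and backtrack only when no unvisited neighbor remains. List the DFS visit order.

Visit JO
JO → TS
TS → MU
MU → YN
YN → HH
HH → PW
PW → AQ
YN → LE
LE → XN
XN → QU
XN → GY
GY → XR
GY → PZ
PZ → JX
YN → FR
FR → CX
CX → XH
JO → RD

JO, TS, MU, YN, HH, PW, AQ, LE, XN, QU, GY, XR, PZ, JX, FR, CX, XH, RD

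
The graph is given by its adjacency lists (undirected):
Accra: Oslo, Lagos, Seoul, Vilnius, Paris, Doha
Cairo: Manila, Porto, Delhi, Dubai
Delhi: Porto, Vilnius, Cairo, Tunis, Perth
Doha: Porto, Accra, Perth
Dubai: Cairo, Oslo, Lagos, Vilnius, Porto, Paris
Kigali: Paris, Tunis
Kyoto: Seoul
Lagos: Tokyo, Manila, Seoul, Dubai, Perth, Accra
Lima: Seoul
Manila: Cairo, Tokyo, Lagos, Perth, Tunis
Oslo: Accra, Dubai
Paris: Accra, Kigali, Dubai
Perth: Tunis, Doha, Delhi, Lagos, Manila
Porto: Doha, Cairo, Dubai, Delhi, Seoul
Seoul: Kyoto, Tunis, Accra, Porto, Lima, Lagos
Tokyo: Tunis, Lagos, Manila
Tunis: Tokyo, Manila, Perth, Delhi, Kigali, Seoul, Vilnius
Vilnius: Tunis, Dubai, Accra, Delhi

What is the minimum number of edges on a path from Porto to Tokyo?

3

Level 0: Porto
Level 1: Cairo, Delhi, Doha, Dubai, Seoul
Level 2: Accra, Kyoto, Lagos, Lima, Manila, Oslo, Paris, Perth, Tunis, Vilnius
Level 3: Kigali, Tokyo
Tokyo first appears at level 3.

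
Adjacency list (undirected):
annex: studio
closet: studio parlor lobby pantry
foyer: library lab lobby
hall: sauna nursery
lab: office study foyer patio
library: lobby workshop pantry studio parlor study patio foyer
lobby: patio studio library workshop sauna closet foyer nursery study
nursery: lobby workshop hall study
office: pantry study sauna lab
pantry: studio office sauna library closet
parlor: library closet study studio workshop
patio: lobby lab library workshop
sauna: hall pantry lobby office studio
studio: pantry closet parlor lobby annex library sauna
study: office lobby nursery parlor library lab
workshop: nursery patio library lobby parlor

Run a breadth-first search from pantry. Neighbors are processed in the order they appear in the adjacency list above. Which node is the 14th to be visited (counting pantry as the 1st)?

Visit pantry; enqueue studio, office, sauna, library, closet → queue [studio, office, sauna, library, closet]
Visit studio; enqueue parlor, lobby, annex → queue [office, sauna, library, closet, parlor, lobby, annex]
Visit office; enqueue study, lab → queue [sauna, library, closet, parlor, lobby, annex, study, lab]
Visit sauna; enqueue hall → queue [library, closet, parlor, lobby, annex, study, lab, hall]
Visit library; enqueue workshop, patio, foyer → queue [closet, parlor, lobby, annex, study, lab, hall, workshop, patio, foyer]
Visit closet → queue [parlor, lobby, annex, study, lab, hall, workshop, patio, foyer]
Visit parlor → queue [lobby, annex, study, lab, hall, workshop, patio, foyer]
Visit lobby; enqueue nursery → queue [annex, study, lab, hall, workshop, patio, foyer, nursery]
Visit annex → queue [study, lab, hall, workshop, patio, foyer, nursery]
Visit study → queue [lab, hall, workshop, patio, foyer, nursery]
Visit lab → queue [hall, workshop, patio, foyer, nursery]
Visit hall → queue [workshop, patio, foyer, nursery]
Visit workshop → queue [patio, foyer, nursery]
Visit patio → queue [foyer, nursery]
Visit foyer → queue [nursery]
Visit nursery → queue []

Visit order: pantry, studio, office, sauna, library, closet, parlor, lobby, annex, study, lab, hall, workshop, patio, foyer, nursery

patio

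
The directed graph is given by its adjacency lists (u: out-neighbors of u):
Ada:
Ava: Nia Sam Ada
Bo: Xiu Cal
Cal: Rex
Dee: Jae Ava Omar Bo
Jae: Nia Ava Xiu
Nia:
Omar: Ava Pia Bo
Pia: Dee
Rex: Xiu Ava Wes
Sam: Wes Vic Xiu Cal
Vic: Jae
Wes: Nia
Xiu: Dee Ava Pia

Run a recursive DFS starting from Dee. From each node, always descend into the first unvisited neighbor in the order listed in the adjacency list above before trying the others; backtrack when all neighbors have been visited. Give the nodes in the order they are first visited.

Visit Dee
Dee → Jae
Jae → Nia
Jae → Ava
Ava → Sam
Sam → Wes
Sam → Vic
Sam → Xiu
Xiu → Pia
Sam → Cal
Cal → Rex
Ava → Ada
Dee → Omar
Omar → Bo

Dee -> Jae -> Nia -> Ava -> Sam -> Wes -> Vic -> Xiu -> Pia -> Cal -> Rex -> Ada -> Omar -> Bo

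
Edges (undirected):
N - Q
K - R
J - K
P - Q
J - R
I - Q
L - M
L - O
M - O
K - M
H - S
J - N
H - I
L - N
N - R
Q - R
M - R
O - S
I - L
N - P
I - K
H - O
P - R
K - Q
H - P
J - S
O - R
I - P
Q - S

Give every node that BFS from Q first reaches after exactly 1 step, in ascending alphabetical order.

I, K, N, P, R, S

Level 0: Q
Level 1: I, K, N, P, R, S
Level 2: H, J, L, M, O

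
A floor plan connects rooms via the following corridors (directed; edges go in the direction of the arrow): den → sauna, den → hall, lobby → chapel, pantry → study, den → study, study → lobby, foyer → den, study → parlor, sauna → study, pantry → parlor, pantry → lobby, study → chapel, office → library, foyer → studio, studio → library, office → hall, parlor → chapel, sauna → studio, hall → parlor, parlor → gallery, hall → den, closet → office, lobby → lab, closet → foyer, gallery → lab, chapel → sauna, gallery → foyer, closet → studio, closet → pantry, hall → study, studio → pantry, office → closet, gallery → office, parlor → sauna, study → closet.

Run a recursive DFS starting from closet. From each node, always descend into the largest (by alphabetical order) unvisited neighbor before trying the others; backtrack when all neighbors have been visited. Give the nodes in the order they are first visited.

Visit closet
closet → studio
studio → pantry
pantry → study
study → parlor
parlor → sauna
parlor → gallery
gallery → office
office → library
office → hall
hall → den
gallery → lab
gallery → foyer
parlor → chapel
study → lobby

closet, studio, pantry, study, parlor, sauna, gallery, office, library, hall, den, lab, foyer, chapel, lobby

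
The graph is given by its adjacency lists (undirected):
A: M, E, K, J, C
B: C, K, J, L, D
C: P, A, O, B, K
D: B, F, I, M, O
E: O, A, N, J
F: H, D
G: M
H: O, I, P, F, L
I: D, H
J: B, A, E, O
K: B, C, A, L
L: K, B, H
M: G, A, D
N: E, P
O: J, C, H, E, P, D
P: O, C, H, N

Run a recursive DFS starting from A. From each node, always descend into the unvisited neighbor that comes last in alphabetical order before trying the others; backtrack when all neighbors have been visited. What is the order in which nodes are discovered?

Visit A
A → M
M → G
M → D
D → O
O → P
P → N
N → E
E → J
J → B
B → L
L → K
K → C
L → H
H → I
H → F

A, M, G, D, O, P, N, E, J, B, L, K, C, H, I, F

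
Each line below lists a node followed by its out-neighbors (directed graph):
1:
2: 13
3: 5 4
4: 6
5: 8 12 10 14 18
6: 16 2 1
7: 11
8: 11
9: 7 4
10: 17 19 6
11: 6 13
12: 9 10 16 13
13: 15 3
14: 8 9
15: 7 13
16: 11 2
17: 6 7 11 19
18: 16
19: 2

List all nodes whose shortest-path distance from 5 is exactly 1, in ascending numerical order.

8, 10, 12, 14, 18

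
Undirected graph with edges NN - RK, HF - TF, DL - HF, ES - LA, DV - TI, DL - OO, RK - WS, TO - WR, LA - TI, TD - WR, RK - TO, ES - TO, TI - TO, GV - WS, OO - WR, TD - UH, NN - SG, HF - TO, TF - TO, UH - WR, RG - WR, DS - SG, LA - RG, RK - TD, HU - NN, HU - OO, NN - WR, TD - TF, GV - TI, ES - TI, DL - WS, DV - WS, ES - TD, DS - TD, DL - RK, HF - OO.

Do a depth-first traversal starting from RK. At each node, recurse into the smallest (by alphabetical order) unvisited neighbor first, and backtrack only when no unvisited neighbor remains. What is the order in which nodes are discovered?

RK DL HF OO HU NN SG DS TD ES LA RG WR TO TF TI DV WS GV UH

Visit RK
RK → DL
DL → HF
HF → OO
OO → HU
HU → NN
NN → SG
SG → DS
DS → TD
TD → ES
ES → LA
LA → RG
RG → WR
WR → TO
TO → TF
TO → TI
TI → DV
DV → WS
WS → GV
WR → UH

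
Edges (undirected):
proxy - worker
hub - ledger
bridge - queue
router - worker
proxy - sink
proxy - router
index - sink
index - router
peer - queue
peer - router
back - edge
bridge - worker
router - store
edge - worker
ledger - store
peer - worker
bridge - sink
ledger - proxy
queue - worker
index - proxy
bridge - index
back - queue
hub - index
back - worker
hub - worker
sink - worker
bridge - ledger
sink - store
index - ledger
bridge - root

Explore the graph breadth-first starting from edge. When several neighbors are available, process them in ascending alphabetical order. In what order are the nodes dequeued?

Visit edge; enqueue back, worker → queue [back, worker]
Visit back; enqueue queue → queue [worker, queue]
Visit worker; enqueue bridge, hub, peer, proxy, router, sink → queue [queue, bridge, hub, peer, proxy, router, sink]
Visit queue → queue [bridge, hub, peer, proxy, router, sink]
Visit bridge; enqueue index, ledger, root → queue [hub, peer, proxy, router, sink, index, ledger, root]
Visit hub → queue [peer, proxy, router, sink, index, ledger, root]
Visit peer → queue [proxy, router, sink, index, ledger, root]
Visit proxy → queue [router, sink, index, ledger, root]
Visit router; enqueue store → queue [sink, index, ledger, root, store]
Visit sink → queue [index, ledger, root, store]
Visit index → queue [ledger, root, store]
Visit ledger → queue [root, store]
Visit root → queue [store]
Visit store → queue []

edge back worker queue bridge hub peer proxy router sink index ledger root store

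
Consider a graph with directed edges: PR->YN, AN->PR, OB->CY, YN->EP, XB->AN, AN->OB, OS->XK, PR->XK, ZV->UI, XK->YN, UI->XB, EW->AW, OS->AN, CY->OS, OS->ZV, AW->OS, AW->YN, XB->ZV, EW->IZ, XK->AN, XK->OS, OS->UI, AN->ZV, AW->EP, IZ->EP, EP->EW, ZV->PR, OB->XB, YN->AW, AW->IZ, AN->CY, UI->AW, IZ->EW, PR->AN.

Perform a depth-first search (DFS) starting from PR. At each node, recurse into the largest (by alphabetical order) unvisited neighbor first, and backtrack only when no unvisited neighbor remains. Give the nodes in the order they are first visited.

PR, YN, EP, EW, IZ, AW, OS, ZV, UI, XB, AN, OB, CY, XK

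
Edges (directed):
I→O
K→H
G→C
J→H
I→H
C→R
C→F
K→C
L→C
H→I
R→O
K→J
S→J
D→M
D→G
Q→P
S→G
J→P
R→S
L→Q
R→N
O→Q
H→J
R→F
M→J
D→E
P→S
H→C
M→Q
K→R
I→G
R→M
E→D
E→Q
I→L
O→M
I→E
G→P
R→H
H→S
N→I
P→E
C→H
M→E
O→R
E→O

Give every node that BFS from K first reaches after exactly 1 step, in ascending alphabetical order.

C, H, J, R

Level 0: K
Level 1: C, H, J, R
Level 2: F, I, M, N, O, P, S
Level 3: E, G, L, Q
Level 4: D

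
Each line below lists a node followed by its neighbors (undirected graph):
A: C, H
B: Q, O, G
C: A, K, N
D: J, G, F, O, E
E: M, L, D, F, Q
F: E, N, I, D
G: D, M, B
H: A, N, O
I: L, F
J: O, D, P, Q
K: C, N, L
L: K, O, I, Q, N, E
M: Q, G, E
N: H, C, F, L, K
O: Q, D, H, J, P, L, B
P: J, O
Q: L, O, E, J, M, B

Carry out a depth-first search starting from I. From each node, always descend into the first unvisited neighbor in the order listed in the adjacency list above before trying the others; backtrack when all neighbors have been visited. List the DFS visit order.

Visit I
I → L
L → K
K → C
C → A
A → H
H → N
N → F
F → E
E → M
M → Q
Q → O
O → D
D → J
J → P
D → G
G → B

I, L, K, C, A, H, N, F, E, M, Q, O, D, J, P, G, B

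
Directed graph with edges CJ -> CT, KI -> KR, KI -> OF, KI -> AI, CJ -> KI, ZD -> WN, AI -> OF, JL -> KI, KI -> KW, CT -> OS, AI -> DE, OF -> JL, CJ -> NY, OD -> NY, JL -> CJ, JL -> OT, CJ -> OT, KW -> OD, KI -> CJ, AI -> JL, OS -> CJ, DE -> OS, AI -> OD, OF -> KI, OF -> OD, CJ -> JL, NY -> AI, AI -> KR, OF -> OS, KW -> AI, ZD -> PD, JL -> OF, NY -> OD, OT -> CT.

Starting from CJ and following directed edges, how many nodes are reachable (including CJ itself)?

BFS from CJ visits: CJ, CT, JL, KI, NY, OT, OS, OF, AI, KR, KW, OD, DE
Reachable nodes: 13 of 16 total.

13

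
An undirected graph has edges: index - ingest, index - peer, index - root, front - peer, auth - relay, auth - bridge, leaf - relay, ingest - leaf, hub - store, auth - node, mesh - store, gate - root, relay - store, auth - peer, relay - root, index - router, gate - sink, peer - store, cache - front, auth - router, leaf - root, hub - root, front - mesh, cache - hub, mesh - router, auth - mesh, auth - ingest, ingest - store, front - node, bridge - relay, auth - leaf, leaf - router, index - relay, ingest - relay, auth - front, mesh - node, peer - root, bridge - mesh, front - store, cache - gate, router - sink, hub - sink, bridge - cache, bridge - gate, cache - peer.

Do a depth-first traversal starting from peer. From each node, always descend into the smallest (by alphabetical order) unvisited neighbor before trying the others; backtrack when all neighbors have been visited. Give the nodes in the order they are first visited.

Visit peer
peer → auth
auth → bridge
bridge → cache
cache → front
front → mesh
mesh → node
mesh → router
router → index
index → ingest
ingest → leaf
leaf → relay
relay → root
root → gate
gate → sink
sink → hub
hub → store

peer → auth → bridge → cache → front → mesh → node → router → index → ingest → leaf → relay → root → gate → sink → hub → store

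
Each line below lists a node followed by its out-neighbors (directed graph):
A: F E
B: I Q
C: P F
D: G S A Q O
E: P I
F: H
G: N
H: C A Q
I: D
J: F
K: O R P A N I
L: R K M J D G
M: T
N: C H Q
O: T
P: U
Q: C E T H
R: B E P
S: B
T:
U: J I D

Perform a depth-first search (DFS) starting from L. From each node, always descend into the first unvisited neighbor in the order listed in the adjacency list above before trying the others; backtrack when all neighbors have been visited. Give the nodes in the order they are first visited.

Visit L
L → R
R → B
B → I
I → D
D → G
G → N
N → C
C → P
P → U
U → J
J → F
F → H
H → A
A → E
H → Q
Q → T
D → S
D → O
L → K
L → M

L → R → B → I → D → G → N → C → P → U → J → F → H → A → E → Q → T → S → O → K → M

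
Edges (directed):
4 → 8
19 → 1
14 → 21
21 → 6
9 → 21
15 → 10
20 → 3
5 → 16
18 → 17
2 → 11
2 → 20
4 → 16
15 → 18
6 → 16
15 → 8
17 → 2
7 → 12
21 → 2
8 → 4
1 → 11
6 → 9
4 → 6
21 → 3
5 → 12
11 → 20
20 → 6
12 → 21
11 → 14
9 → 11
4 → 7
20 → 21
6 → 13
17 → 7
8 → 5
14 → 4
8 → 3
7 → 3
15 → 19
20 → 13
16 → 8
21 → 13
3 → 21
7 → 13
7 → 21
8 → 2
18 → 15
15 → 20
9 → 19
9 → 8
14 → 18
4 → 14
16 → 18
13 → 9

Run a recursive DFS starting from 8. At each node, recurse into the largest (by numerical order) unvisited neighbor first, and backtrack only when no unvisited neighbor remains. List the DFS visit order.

8 5 16 18 17 7 21 13 9 19 1 11 20 6 3 14 4 2 12 15 10

Visit 8
8 → 5
5 → 16
16 → 18
18 → 17
17 → 7
7 → 21
21 → 13
13 → 9
9 → 19
19 → 1
1 → 11
11 → 20
20 → 6
20 → 3
11 → 14
14 → 4
21 → 2
7 → 12
18 → 15
15 → 10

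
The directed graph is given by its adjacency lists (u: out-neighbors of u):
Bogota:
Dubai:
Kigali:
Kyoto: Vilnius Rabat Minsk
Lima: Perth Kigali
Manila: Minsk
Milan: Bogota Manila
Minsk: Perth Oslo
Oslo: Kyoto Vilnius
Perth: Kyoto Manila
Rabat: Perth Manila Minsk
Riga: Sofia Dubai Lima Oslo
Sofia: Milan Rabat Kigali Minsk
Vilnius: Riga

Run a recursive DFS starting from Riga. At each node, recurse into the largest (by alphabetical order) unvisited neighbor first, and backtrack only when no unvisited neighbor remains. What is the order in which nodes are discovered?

Riga → Sofia → Rabat → Perth → Manila → Minsk → Oslo → Vilnius → Kyoto → Milan → Bogota → Kigali → Lima → Dubai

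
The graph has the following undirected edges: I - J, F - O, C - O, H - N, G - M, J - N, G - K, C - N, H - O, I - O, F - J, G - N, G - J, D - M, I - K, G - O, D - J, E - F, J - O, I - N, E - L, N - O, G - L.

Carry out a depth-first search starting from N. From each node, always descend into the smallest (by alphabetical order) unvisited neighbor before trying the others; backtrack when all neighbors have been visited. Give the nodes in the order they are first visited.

N -> C -> O -> F -> E -> L -> G -> J -> D -> M -> I -> K -> H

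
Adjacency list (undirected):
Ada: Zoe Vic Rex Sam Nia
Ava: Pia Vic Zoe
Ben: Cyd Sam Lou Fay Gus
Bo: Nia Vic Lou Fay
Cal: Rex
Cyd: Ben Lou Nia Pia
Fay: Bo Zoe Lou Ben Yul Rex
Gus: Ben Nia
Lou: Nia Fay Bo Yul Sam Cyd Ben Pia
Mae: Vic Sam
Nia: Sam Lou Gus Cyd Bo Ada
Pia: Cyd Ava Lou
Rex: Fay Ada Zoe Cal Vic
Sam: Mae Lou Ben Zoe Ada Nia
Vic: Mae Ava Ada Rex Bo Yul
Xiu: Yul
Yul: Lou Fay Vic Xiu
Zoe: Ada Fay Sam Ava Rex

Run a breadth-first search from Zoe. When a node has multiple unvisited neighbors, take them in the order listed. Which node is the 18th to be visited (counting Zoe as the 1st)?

Visit Zoe; enqueue Ada, Fay, Sam, Ava, Rex → queue [Ada, Fay, Sam, Ava, Rex]
Visit Ada; enqueue Vic, Nia → queue [Fay, Sam, Ava, Rex, Vic, Nia]
Visit Fay; enqueue Bo, Lou, Ben, Yul → queue [Sam, Ava, Rex, Vic, Nia, Bo, Lou, Ben, Yul]
Visit Sam; enqueue Mae → queue [Ava, Rex, Vic, Nia, Bo, Lou, Ben, Yul, Mae]
Visit Ava; enqueue Pia → queue [Rex, Vic, Nia, Bo, Lou, Ben, Yul, Mae, Pia]
Visit Rex; enqueue Cal → queue [Vic, Nia, Bo, Lou, Ben, Yul, Mae, Pia, Cal]
Visit Vic → queue [Nia, Bo, Lou, Ben, Yul, Mae, Pia, Cal]
Visit Nia; enqueue Gus, Cyd → queue [Bo, Lou, Ben, Yul, Mae, Pia, Cal, Gus, Cyd]
Visit Bo → queue [Lou, Ben, Yul, Mae, Pia, Cal, Gus, Cyd]
Visit Lou → queue [Ben, Yul, Mae, Pia, Cal, Gus, Cyd]
Visit Ben → queue [Yul, Mae, Pia, Cal, Gus, Cyd]
Visit Yul; enqueue Xiu → queue [Mae, Pia, Cal, Gus, Cyd, Xiu]
Visit Mae → queue [Pia, Cal, Gus, Cyd, Xiu]
Visit Pia → queue [Cal, Gus, Cyd, Xiu]
Visit Cal → queue [Gus, Cyd, Xiu]
Visit Gus → queue [Cyd, Xiu]
Visit Cyd → queue [Xiu]
Visit Xiu → queue []

Visit order: Zoe, Ada, Fay, Sam, Ava, Rex, Vic, Nia, Bo, Lou, Ben, Yul, Mae, Pia, Cal, Gus, Cyd, Xiu

Xiu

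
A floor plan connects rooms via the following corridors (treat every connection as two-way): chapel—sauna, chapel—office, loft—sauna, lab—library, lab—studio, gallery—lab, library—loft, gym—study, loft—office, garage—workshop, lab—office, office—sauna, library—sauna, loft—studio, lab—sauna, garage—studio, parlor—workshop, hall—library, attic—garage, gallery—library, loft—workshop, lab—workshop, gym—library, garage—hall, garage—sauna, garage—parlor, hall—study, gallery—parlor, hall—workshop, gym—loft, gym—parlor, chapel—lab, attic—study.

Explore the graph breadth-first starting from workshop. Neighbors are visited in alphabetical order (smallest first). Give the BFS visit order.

Visit workshop; enqueue garage, hall, lab, loft, parlor → queue [garage, hall, lab, loft, parlor]
Visit garage; enqueue attic, sauna, studio → queue [hall, lab, loft, parlor, attic, sauna, studio]
Visit hall; enqueue library, study → queue [lab, loft, parlor, attic, sauna, studio, library, study]
Visit lab; enqueue chapel, gallery, office → queue [loft, parlor, attic, sauna, studio, library, study, chapel, gallery, office]
Visit loft; enqueue gym → queue [parlor, attic, sauna, studio, library, study, chapel, gallery, office, gym]
Visit parlor → queue [attic, sauna, studio, library, study, chapel, gallery, office, gym]
Visit attic → queue [sauna, studio, library, study, chapel, gallery, office, gym]
Visit sauna → queue [studio, library, study, chapel, gallery, office, gym]
Visit studio → queue [library, study, chapel, gallery, office, gym]
Visit library → queue [study, chapel, gallery, office, gym]
Visit study → queue [chapel, gallery, office, gym]
Visit chapel → queue [gallery, office, gym]
Visit gallery → queue [office, gym]
Visit office → queue [gym]
Visit gym → queue []

workshop -> garage -> hall -> lab -> loft -> parlor -> attic -> sauna -> studio -> library -> study -> chapel -> gallery -> office -> gym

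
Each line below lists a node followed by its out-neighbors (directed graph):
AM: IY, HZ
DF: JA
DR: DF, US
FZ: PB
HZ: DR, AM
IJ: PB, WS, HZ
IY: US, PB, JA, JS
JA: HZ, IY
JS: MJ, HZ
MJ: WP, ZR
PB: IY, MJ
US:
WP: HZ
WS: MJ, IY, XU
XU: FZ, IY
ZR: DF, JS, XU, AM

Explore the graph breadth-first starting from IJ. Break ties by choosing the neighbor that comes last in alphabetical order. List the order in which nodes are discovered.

Visit IJ; enqueue WS, PB, HZ → queue [WS, PB, HZ]
Visit WS; enqueue XU, MJ, IY → queue [PB, HZ, XU, MJ, IY]
Visit PB → queue [HZ, XU, MJ, IY]
Visit HZ; enqueue DR, AM → queue [XU, MJ, IY, DR, AM]
Visit XU; enqueue FZ → queue [MJ, IY, DR, AM, FZ]
Visit MJ; enqueue ZR, WP → queue [IY, DR, AM, FZ, ZR, WP]
Visit IY; enqueue US, JS, JA → queue [DR, AM, FZ, ZR, WP, US, JS, JA]
Visit DR; enqueue DF → queue [AM, FZ, ZR, WP, US, JS, JA, DF]
Visit AM → queue [FZ, ZR, WP, US, JS, JA, DF]
Visit FZ → queue [ZR, WP, US, JS, JA, DF]
Visit ZR → queue [WP, US, JS, JA, DF]
Visit WP → queue [US, JS, JA, DF]
Visit US → queue [JS, JA, DF]
Visit JS → queue [JA, DF]
Visit JA → queue [DF]
Visit DF → queue []

IJ WS PB HZ XU MJ IY DR AM FZ ZR WP US JS JA DF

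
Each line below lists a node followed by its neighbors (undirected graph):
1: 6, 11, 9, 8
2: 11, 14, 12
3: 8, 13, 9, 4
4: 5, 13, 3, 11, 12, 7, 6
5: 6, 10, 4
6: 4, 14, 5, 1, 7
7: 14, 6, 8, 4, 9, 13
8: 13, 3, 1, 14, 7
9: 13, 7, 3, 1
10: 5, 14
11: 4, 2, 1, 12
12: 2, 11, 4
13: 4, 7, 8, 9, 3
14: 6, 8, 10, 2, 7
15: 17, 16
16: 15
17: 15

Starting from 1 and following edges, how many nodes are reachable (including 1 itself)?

14

BFS from 1 visits: 1, 11, 9, 8, 6, 12, 4, 2, 13, 7, 3, 14, 5, 10
Reachable nodes: 14 of 17 total.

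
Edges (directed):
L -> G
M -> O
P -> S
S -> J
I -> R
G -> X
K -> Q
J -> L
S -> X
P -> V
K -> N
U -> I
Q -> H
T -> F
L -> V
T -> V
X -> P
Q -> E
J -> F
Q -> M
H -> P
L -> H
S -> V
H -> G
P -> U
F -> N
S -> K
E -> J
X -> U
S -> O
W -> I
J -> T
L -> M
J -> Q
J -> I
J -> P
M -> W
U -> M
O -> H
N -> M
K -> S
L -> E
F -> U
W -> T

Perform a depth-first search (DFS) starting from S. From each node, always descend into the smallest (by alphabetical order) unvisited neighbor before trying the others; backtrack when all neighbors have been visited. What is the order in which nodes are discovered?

Visit S
S → J
J → F
F → N
N → M
M → O
O → H
H → G
G → X
X → P
P → U
U → I
I → R
P → V
M → W
W → T
J → L
L → E
J → Q
S → K

S -> J -> F -> N -> M -> O -> H -> G -> X -> P -> U -> I -> R -> V -> W -> T -> L -> E -> Q -> K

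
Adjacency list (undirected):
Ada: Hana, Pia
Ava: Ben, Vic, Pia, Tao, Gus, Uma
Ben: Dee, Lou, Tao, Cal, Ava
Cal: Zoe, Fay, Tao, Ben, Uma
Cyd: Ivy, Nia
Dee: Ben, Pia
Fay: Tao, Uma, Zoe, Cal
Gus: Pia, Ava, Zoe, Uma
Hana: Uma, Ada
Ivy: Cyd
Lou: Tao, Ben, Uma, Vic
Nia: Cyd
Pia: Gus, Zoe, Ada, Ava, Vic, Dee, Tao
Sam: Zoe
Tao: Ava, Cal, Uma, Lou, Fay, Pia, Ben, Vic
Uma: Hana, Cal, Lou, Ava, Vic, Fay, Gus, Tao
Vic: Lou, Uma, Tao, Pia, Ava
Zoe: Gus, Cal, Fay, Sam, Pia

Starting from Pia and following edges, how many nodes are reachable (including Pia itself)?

15

BFS from Pia visits: Pia, Gus, Zoe, Ada, Ava, Vic, Dee, Tao, Uma, Cal, Fay, Sam, Hana, Ben, Lou
Reachable nodes: 15 of 18 total.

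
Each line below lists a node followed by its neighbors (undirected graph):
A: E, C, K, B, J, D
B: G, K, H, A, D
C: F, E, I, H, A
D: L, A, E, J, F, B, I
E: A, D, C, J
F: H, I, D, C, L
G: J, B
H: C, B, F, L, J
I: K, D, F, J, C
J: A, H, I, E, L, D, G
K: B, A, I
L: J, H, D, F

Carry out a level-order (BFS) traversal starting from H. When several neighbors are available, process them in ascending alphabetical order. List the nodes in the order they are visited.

Visit H; enqueue B, C, F, J, L → queue [B, C, F, J, L]
Visit B; enqueue A, D, G, K → queue [C, F, J, L, A, D, G, K]
Visit C; enqueue E, I → queue [F, J, L, A, D, G, K, E, I]
Visit F → queue [J, L, A, D, G, K, E, I]
Visit J → queue [L, A, D, G, K, E, I]
Visit L → queue [A, D, G, K, E, I]
Visit A → queue [D, G, K, E, I]
Visit D → queue [G, K, E, I]
Visit G → queue [K, E, I]
Visit K → queue [E, I]
Visit E → queue [I]
Visit I → queue []

H B C F J L A D G K E I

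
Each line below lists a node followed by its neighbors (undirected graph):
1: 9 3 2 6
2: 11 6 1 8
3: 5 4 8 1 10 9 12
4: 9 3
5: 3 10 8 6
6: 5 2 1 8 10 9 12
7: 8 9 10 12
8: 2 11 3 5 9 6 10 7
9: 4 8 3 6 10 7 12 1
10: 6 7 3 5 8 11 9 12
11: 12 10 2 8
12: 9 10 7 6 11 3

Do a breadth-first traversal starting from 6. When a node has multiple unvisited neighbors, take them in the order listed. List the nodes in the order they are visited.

Visit 6; enqueue 5, 2, 1, 8, 10, 9, 12 → queue [5, 2, 1, 8, 10, 9, 12]
Visit 5; enqueue 3 → queue [2, 1, 8, 10, 9, 12, 3]
Visit 2; enqueue 11 → queue [1, 8, 10, 9, 12, 3, 11]
Visit 1 → queue [8, 10, 9, 12, 3, 11]
Visit 8; enqueue 7 → queue [10, 9, 12, 3, 11, 7]
Visit 10 → queue [9, 12, 3, 11, 7]
Visit 9; enqueue 4 → queue [12, 3, 11, 7, 4]
Visit 12 → queue [3, 11, 7, 4]
Visit 3 → queue [11, 7, 4]
Visit 11 → queue [7, 4]
Visit 7 → queue [4]
Visit 4 → queue []

6, 5, 2, 1, 8, 10, 9, 12, 3, 11, 7, 4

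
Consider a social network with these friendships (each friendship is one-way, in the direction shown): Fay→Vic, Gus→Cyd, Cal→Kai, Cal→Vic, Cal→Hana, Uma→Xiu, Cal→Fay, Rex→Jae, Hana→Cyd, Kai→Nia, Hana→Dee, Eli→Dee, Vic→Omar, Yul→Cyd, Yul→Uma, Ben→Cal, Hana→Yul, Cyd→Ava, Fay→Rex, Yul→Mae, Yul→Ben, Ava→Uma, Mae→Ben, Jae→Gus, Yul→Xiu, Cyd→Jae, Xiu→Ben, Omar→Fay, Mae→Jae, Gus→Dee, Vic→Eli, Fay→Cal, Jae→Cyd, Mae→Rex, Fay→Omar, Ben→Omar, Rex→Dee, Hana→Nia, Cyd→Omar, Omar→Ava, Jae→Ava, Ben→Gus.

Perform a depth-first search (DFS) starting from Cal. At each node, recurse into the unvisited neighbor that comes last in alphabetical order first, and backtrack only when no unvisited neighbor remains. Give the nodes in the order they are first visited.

Visit Cal
Cal → Vic
Vic → Omar
Omar → Fay
Fay → Rex
Rex → Jae
Jae → Gus
Gus → Dee
Gus → Cyd
Cyd → Ava
Ava → Uma
Uma → Xiu
Xiu → Ben
Vic → Eli
Cal → Kai
Kai → Nia
Cal → Hana
Hana → Yul
Yul → Mae

Cal, Vic, Omar, Fay, Rex, Jae, Gus, Dee, Cyd, Ava, Uma, Xiu, Ben, Eli, Kai, Nia, Hana, Yul, Mae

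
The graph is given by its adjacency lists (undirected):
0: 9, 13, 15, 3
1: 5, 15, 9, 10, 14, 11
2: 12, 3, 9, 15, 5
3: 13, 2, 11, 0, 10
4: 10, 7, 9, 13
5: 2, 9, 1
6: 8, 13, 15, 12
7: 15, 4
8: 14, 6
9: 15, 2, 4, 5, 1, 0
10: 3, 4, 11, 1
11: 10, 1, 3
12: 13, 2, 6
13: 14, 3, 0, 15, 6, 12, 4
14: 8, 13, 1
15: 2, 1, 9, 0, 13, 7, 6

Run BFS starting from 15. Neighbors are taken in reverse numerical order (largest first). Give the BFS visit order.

15, 13, 9, 7, 6, 2, 1, 0, 14, 12, 4, 3, 5, 8, 11, 10

Visit 15; enqueue 13, 9, 7, 6, 2, 1, 0 → queue [13, 9, 7, 6, 2, 1, 0]
Visit 13; enqueue 14, 12, 4, 3 → queue [9, 7, 6, 2, 1, 0, 14, 12, 4, 3]
Visit 9; enqueue 5 → queue [7, 6, 2, 1, 0, 14, 12, 4, 3, 5]
Visit 7 → queue [6, 2, 1, 0, 14, 12, 4, 3, 5]
Visit 6; enqueue 8 → queue [2, 1, 0, 14, 12, 4, 3, 5, 8]
Visit 2 → queue [1, 0, 14, 12, 4, 3, 5, 8]
Visit 1; enqueue 11, 10 → queue [0, 14, 12, 4, 3, 5, 8, 11, 10]
Visit 0 → queue [14, 12, 4, 3, 5, 8, 11, 10]
Visit 14 → queue [12, 4, 3, 5, 8, 11, 10]
Visit 12 → queue [4, 3, 5, 8, 11, 10]
Visit 4 → queue [3, 5, 8, 11, 10]
Visit 3 → queue [5, 8, 11, 10]
Visit 5 → queue [8, 11, 10]
Visit 8 → queue [11, 10]
Visit 11 → queue [10]
Visit 10 → queue []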